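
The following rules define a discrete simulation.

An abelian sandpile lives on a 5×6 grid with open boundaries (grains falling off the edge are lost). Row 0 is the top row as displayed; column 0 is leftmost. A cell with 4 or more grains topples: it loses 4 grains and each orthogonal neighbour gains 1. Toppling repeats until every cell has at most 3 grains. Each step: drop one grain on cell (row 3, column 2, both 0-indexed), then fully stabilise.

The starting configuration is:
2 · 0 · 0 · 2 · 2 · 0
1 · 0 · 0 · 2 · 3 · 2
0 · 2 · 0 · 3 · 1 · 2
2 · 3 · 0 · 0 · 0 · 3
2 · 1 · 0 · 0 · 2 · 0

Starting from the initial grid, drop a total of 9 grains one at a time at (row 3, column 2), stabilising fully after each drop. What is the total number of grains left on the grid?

k=0  2 · 0 · 0 · 2 · 2 · 0
1 · 0 · 0 · 2 · 3 · 2
0 · 2 · 0 · 3 · 1 · 2
2 · 3 · 0 · 0 · 0 · 3
2 · 1 · 0 · 0 · 2 · 0
k=1  2 · 0 · 0 · 2 · 2 · 0
1 · 0 · 0 · 2 · 3 · 2
0 · 2 · 0 · 3 · 1 · 2
2 · 3 · 1 · 0 · 0 · 3
2 · 1 · 0 · 0 · 2 · 0
k=2  2 · 0 · 0 · 2 · 2 · 0
1 · 0 · 0 · 2 · 3 · 2
0 · 2 · 0 · 3 · 1 · 2
2 · 3 · 2 · 0 · 0 · 3
2 · 1 · 0 · 0 · 2 · 0
k=3  2 · 0 · 0 · 2 · 2 · 0
1 · 0 · 0 · 2 · 3 · 2
0 · 2 · 0 · 3 · 1 · 2
2 · 3 · 3 · 0 · 0 · 3
2 · 1 · 0 · 0 · 2 · 0
k=4  2 · 0 · 0 · 2 · 2 · 0
1 · 0 · 0 · 2 · 3 · 2
0 · 3 · 1 · 3 · 1 · 2
3 · 0 · 1 · 1 · 0 · 3
2 · 2 · 1 · 0 · 2 · 0
k=5  2 · 0 · 0 · 2 · 2 · 0
1 · 0 · 0 · 2 · 3 · 2
0 · 3 · 1 · 3 · 1 · 2
3 · 0 · 2 · 1 · 0 · 3
2 · 2 · 1 · 0 · 2 · 0
k=6  2 · 0 · 0 · 2 · 2 · 0
1 · 0 · 0 · 2 · 3 · 2
0 · 3 · 1 · 3 · 1 · 2
3 · 0 · 3 · 1 · 0 · 3
2 · 2 · 1 · 0 · 2 · 0
k=7  2 · 0 · 0 · 2 · 2 · 0
1 · 0 · 0 · 2 · 3 · 2
0 · 3 · 2 · 3 · 1 · 2
3 · 1 · 0 · 2 · 0 · 3
2 · 2 · 2 · 0 · 2 · 0
k=8  2 · 0 · 0 · 2 · 2 · 0
1 · 0 · 0 · 2 · 3 · 2
0 · 3 · 2 · 3 · 1 · 2
3 · 1 · 1 · 2 · 0 · 3
2 · 2 · 2 · 0 · 2 · 0
k=9  2 · 0 · 0 · 2 · 2 · 0
1 · 0 · 0 · 2 · 3 · 2
0 · 3 · 2 · 3 · 1 · 2
3 · 1 · 2 · 2 · 0 · 3
2 · 2 · 2 · 0 · 2 · 0

44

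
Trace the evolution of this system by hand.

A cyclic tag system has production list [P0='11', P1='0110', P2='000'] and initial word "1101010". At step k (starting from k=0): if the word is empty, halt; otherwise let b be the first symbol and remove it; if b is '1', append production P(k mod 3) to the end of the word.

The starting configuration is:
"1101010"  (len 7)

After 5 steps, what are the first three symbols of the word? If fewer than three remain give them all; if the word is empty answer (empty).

[0] "1101010"  (len 7)
[1] "10101011"  (len 8)
[2] "01010110110"  (len 11)
[3] "1010110110"  (len 10)
[4] "01011011011"  (len 11)
[5] "1011011011"  (len 10)

101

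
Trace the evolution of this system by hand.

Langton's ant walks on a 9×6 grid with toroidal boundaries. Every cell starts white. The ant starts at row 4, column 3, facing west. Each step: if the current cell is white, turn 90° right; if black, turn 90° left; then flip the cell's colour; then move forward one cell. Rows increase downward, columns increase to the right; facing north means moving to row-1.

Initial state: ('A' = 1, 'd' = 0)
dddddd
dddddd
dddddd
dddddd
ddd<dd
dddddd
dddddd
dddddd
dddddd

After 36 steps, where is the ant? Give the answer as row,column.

0) dddddd
dddddd
dddddd
dddddd
ddd<dd
dddddd
dddddd
dddddd
dddddd
1) dddddd
dddddd
dddddd
ddd^dd
dddAdd
dddddd
dddddd
dddddd
dddddd
2) dddddd
dddddd
dddddd
dddA>d
dddAdd
dddddd
dddddd
dddddd
dddddd
3) dddddd
dddddd
dddddd
dddAAd
dddAvd
dddddd
dddddd
dddddd
dddddd
4) dddddd
dddddd
dddddd
dddAAd
ddd<Ad
dddddd
dddddd
dddddd
dddddd
5) dddddd
dddddd
dddddd
dddAAd
ddddAd
dddvdd
dddddd
dddddd
dddddd
6) dddddd
dddddd
dddddd
dddAAd
ddddAd
dd<Add
dddddd
dddddd
dddddd
7) dddddd
dddddd
dddddd
dddAAd
dd^dAd
ddAAdd
dddddd
dddddd
dddddd
8) dddddd
dddddd
dddddd
dddAAd
ddA>Ad
ddAAdd
dddddd
dddddd
dddddd
9) dddddd
dddddd
dddddd
dddAAd
ddAAAd
ddAvdd
dddddd
dddddd
dddddd
10) dddddd
dddddd
dddddd
dddAAd
ddAAAd
ddAd>d
dddddd
dddddd
dddddd
11) dddddd
dddddd
dddddd
dddAAd
ddAAAd
ddAdAd
ddddvd
dddddd
dddddd
12) dddddd
dddddd
dddddd
dddAAd
ddAAAd
ddAdAd
ddd<Ad
dddddd
dddddd
13) dddddd
dddddd
dddddd
dddAAd
ddAAAd
ddA^Ad
dddAAd
dddddd
dddddd
14) dddddd
dddddd
dddddd
dddAAd
ddAAAd
ddAA>d
dddAAd
dddddd
dddddd
15) dddddd
dddddd
dddddd
dddAAd
ddAA^d
ddAAdd
dddAAd
dddddd
dddddd
16) dddddd
dddddd
dddddd
dddAAd
ddA<dd
ddAAdd
dddAAd
dddddd
dddddd
17) dddddd
dddddd
dddddd
dddAAd
ddAddd
ddAvdd
dddAAd
dddddd
dddddd
18) dddddd
dddddd
dddddd
dddAAd
ddAddd
ddAd>d
dddAAd
dddddd
dddddd
19) dddddd
dddddd
dddddd
dddAAd
ddAddd
ddAdAd
dddAvd
dddddd
dddddd
20) dddddd
dddddd
dddddd
dddAAd
ddAddd
ddAdAd
dddAd>
dddddd
dddddd
21) dddddd
dddddd
dddddd
dddAAd
ddAddd
ddAdAd
dddAdA
dddddv
dddddd
22) dddddd
dddddd
dddddd
dddAAd
ddAddd
ddAdAd
dddAdA
dddd<A
dddddd
23) dddddd
dddddd
dddddd
dddAAd
ddAddd
ddAdAd
dddA^A
ddddAA
dddddd
24) dddddd
dddddd
dddddd
dddAAd
ddAddd
ddAdAd
dddAA>
ddddAA
dddddd
25) dddddd
dddddd
dddddd
dddAAd
ddAddd
ddAdA^
dddAAd
ddddAA
dddddd
26) dddddd
dddddd
dddddd
dddAAd
ddAddd
>dAdAA
dddAAd
ddddAA
dddddd
27) dddddd
dddddd
dddddd
dddAAd
ddAddd
AdAdAA
vddAAd
ddddAA
dddddd
28) dddddd
dddddd
dddddd
dddAAd
ddAddd
AdAdAA
AddAA<
ddddAA
dddddd
29) dddddd
dddddd
dddddd
dddAAd
ddAddd
AdAdA^
AddAAA
ddddAA
dddddd
30) dddddd
dddddd
dddddd
dddAAd
ddAddd
AdAd<d
AddAAA
ddddAA
dddddd
31) dddddd
dddddd
dddddd
dddAAd
ddAddd
AdAddd
AddAvA
ddddAA
dddddd
32) dddddd
dddddd
dddddd
dddAAd
ddAddd
AdAddd
AddAd>
ddddAA
dddddd
33) dddddd
dddddd
dddddd
dddAAd
ddAddd
AdAdd^
AddAdd
ddddAA
dddddd
34) dddddd
dddddd
dddddd
dddAAd
ddAddd
>dAddA
AddAdd
ddddAA
dddddd
35) dddddd
dddddd
dddddd
dddAAd
^dAddd
ddAddA
AddAdd
ddddAA
dddddd
36) dddddd
dddddd
dddddd
dddAAd
A>Addd
ddAddA
AddAdd
ddddAA
dddddd

4,1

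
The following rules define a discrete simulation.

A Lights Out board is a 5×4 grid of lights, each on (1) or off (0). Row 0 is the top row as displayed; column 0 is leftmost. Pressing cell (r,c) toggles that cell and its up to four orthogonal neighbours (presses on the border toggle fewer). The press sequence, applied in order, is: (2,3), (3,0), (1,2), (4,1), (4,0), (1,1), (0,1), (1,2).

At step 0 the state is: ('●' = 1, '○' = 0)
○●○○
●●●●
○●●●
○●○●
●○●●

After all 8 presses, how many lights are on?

7

[0] ○●○○
●●●●
○●●●
○●○●
●○●●
[1] ○●○○
●●●○
○●○○
○●○○
●○●●
[2] ○●○○
●●●○
●●○○
●○○○
○○●●
[3] ○●●○
●○○●
●●●○
●○○○
○○●●
[4] ○●●○
●○○●
●●●○
●●○○
●●○●
[5] ○●●○
●○○●
●●●○
○●○○
○○○●
[6] ○○●○
○●●●
●○●○
○●○○
○○○●
[7] ●●○○
○○●●
●○●○
○●○○
○○○●
[8] ●●●○
○●○○
●○○○
○●○○
○○○●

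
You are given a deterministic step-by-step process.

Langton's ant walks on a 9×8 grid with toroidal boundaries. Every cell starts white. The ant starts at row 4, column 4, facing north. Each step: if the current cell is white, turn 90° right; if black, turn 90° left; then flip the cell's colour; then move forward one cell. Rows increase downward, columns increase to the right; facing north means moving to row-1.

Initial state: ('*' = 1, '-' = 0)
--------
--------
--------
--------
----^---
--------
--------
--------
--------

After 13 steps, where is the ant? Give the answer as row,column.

4,3

t=0: --------
--------
--------
--------
----^---
--------
--------
--------
--------
t=1: --------
--------
--------
--------
----*>--
--------
--------
--------
--------
t=2: --------
--------
--------
--------
----**--
-----v--
--------
--------
--------
t=3: --------
--------
--------
--------
----**--
----<*--
--------
--------
--------
t=4: --------
--------
--------
--------
----^*--
----**--
--------
--------
--------
t=5: --------
--------
--------
--------
---<-*--
----**--
--------
--------
--------
t=6: --------
--------
--------
---^----
---*-*--
----**--
--------
--------
--------
t=7: --------
--------
--------
---*>---
---*-*--
----**--
--------
--------
--------
t=8: --------
--------
--------
---**---
---*v*--
----**--
--------
--------
--------
t=9: --------
--------
--------
---**---
---<**--
----**--
--------
--------
--------
t=10: --------
--------
--------
---**---
----**--
---v**--
--------
--------
--------
t=11: --------
--------
--------
---**---
----**--
--<***--
--------
--------
--------
t=12: --------
--------
--------
---**---
--^-**--
--****--
--------
--------
--------
t=13: --------
--------
--------
---**---
--*>**--
--****--
--------
--------
--------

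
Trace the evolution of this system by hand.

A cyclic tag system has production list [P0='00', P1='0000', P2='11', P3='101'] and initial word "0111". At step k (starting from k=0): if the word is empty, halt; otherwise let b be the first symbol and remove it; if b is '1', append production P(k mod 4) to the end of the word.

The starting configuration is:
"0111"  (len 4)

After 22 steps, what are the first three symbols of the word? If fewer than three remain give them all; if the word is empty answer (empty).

010

step 0: "0111"  (len 4)
step 1: "111"  (len 3)
step 2: "110000"  (len 6)
step 3: "1000011"  (len 7)
step 4: "000011101"  (len 9)
step 5: "00011101"  (len 8)
step 6: "0011101"  (len 7)
step 7: "011101"  (len 6)
step 8: "11101"  (len 5)
step 9: "110100"  (len 6)
step 10: "101000000"  (len 9)
step 11: "0100000011"  (len 10)
step 12: "100000011"  (len 9)
step 13: "0000001100"  (len 10)
step 14: "000001100"  (len 9)
step 15: "00001100"  (len 8)
step 16: "0001100"  (len 7)
step 17: "001100"  (len 6)
step 18: "01100"  (len 5)
step 19: "1100"  (len 4)
step 20: "100101"  (len 6)
step 21: "0010100"  (len 7)
step 22: "010100"  (len 6)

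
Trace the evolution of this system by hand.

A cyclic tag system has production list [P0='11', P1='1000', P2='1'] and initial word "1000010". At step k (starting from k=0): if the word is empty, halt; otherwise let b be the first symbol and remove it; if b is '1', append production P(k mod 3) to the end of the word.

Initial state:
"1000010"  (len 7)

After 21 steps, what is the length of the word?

8

k=0  "1000010"  (len 7)
k=1  "00001011"  (len 8)
k=2  "0001011"  (len 7)
k=3  "001011"  (len 6)
k=4  "01011"  (len 5)
k=5  "1011"  (len 4)
k=6  "0111"  (len 4)
k=7  "111"  (len 3)
k=8  "111000"  (len 6)
k=9  "110001"  (len 6)
k=10  "1000111"  (len 7)
k=11  "0001111000"  (len 10)
k=12  "001111000"  (len 9)
k=13  "01111000"  (len 8)
k=14  "1111000"  (len 7)
k=15  "1110001"  (len 7)
k=16  "11000111"  (len 8)
k=17  "10001111000"  (len 11)
k=18  "00011110001"  (len 11)
k=19  "0011110001"  (len 10)
k=20  "011110001"  (len 9)
k=21  "11110001"  (len 8)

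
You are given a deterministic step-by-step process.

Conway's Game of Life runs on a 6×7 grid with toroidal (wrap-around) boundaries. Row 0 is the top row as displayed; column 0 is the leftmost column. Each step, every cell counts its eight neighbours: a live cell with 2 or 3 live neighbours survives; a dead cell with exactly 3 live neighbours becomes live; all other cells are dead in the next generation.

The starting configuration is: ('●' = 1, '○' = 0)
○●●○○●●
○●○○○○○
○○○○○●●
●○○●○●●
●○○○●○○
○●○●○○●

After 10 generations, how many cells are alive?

step 0: ○●●○○●●
○●○○○○○
○○○○○●●
●○○●○●●
●○○○●○○
○●○●○○●
step 1: ○●○○○●●
○●●○○○○
○○○○●●○
●○○○○○○
○●●●●○○
○●○●●○●
step 2: ○●○●●●●
●●●○●○●
○●○○○○○
○●●○○●○
○●○○●●○
○●○○○○●
step 3: ○○○●●○○
○○○○●○●
○○○●○●●
●●●○●●○
○●○○●●●
○●○●○○●
step 4: ●○●●●○○
○○○○○○●
○●●●○○○
○●●○○○○
○○○○○○○
○○○●○○●
step 5: ●○●●●●●
●○○○●○○
●●○●○○○
○●○●○○○
○○●○○○○
○○●●●○○
step 6: ●○●○○○●
○○○○○○○
●●○●●○○
●●○●○○○
○●○○●○○
○○○○○○●
step 7: ●○○○○○●
○○●●○○●
●●○●●○○
○○○●○○○
○●●○○○○
○●○○○●●
step 8: ○●●○○○○
○○●●●●●
●●○○●○○
●○○●●○○
●●●○○○○
○●●○○●●
step 9: ○○○○○○○
○○○○●●●
●●○○○○○
○○○●●○●
○○○○●●○
○○○●○○●
step 10: ○○○○●○●
●○○○○●●
●○○●○○○
●○○●●○●
○○○○○○●
○○○○●●○

14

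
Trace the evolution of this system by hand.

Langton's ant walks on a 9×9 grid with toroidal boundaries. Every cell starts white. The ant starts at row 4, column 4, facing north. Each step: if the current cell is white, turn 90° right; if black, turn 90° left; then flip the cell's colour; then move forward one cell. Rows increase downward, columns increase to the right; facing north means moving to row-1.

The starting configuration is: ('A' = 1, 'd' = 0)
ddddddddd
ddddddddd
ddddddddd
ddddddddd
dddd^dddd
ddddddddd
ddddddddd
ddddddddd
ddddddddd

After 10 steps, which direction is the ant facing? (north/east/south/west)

t=0: ddddddddd
ddddddddd
ddddddddd
ddddddddd
dddd^dddd
ddddddddd
ddddddddd
ddddddddd
ddddddddd
t=1: ddddddddd
ddddddddd
ddddddddd
ddddddddd
ddddA>ddd
ddddddddd
ddddddddd
ddddddddd
ddddddddd
t=2: ddddddddd
ddddddddd
ddddddddd
ddddddddd
ddddAAddd
dddddvddd
ddddddddd
ddddddddd
ddddddddd
t=3: ddddddddd
ddddddddd
ddddddddd
ddddddddd
ddddAAddd
dddd<Addd
ddddddddd
ddddddddd
ddddddddd
t=4: ddddddddd
ddddddddd
ddddddddd
ddddddddd
dddd^Addd
ddddAAddd
ddddddddd
ddddddddd
ddddddddd
t=5: ddddddddd
ddddddddd
ddddddddd
ddddddddd
ddd<dAddd
ddddAAddd
ddddddddd
ddddddddd
ddddddddd
t=6: ddddddddd
ddddddddd
ddddddddd
ddd^ddddd
dddAdAddd
ddddAAddd
ddddddddd
ddddddddd
ddddddddd
t=7: ddddddddd
ddddddddd
ddddddddd
dddA>dddd
dddAdAddd
ddddAAddd
ddddddddd
ddddddddd
ddddddddd
t=8: ddddddddd
ddddddddd
ddddddddd
dddAAdddd
dddAvAddd
ddddAAddd
ddddddddd
ddddddddd
ddddddddd
t=9: ddddddddd
ddddddddd
ddddddddd
dddAAdddd
ddd<AAddd
ddddAAddd
ddddddddd
ddddddddd
ddddddddd
t=10: ddddddddd
ddddddddd
ddddddddd
dddAAdddd
ddddAAddd
dddvAAddd
ddddddddd
ddddddddd
ddddddddd

south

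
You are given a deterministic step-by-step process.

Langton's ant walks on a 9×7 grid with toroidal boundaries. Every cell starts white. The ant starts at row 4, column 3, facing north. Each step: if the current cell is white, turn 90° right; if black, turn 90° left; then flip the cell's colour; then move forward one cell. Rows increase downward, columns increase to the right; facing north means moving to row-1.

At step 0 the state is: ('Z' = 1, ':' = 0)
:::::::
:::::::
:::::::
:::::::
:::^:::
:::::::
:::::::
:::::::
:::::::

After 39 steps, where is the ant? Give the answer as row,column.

[0] :::::::
:::::::
:::::::
:::::::
:::^:::
:::::::
:::::::
:::::::
:::::::
[1] :::::::
:::::::
:::::::
:::::::
:::Z>::
:::::::
:::::::
:::::::
:::::::
[2] :::::::
:::::::
:::::::
:::::::
:::ZZ::
::::v::
:::::::
:::::::
:::::::
[3] :::::::
:::::::
:::::::
:::::::
:::ZZ::
:::<Z::
:::::::
:::::::
:::::::
[4] :::::::
:::::::
:::::::
:::::::
:::^Z::
:::ZZ::
:::::::
:::::::
:::::::
[5] :::::::
:::::::
:::::::
:::::::
::<:Z::
:::ZZ::
:::::::
:::::::
:::::::
[6] :::::::
:::::::
:::::::
::^::::
::Z:Z::
:::ZZ::
:::::::
:::::::
:::::::
[7] :::::::
:::::::
:::::::
::Z>:::
::Z:Z::
:::ZZ::
:::::::
:::::::
:::::::
[8] :::::::
:::::::
:::::::
::ZZ:::
::ZvZ::
:::ZZ::
:::::::
:::::::
:::::::
[9] :::::::
:::::::
:::::::
::ZZ:::
::<ZZ::
:::ZZ::
:::::::
:::::::
:::::::
[10] :::::::
:::::::
:::::::
::ZZ:::
:::ZZ::
::vZZ::
:::::::
:::::::
:::::::
[11] :::::::
:::::::
:::::::
::ZZ:::
:::ZZ::
:<ZZZ::
:::::::
:::::::
:::::::
[12] :::::::
:::::::
:::::::
::ZZ:::
:^:ZZ::
:ZZZZ::
:::::::
:::::::
:::::::
[13] :::::::
:::::::
:::::::
::ZZ:::
:Z>ZZ::
:ZZZZ::
:::::::
:::::::
:::::::
[14] :::::::
:::::::
:::::::
::ZZ:::
:ZZZZ::
:ZvZZ::
:::::::
:::::::
:::::::
[15] :::::::
:::::::
:::::::
::ZZ:::
:ZZZZ::
:Z:>Z::
:::::::
:::::::
:::::::
[16] :::::::
:::::::
:::::::
::ZZ:::
:ZZ^Z::
:Z::Z::
:::::::
:::::::
:::::::
[17] :::::::
:::::::
:::::::
::ZZ:::
:Z<:Z::
:Z::Z::
:::::::
:::::::
:::::::
[18] :::::::
:::::::
:::::::
::ZZ:::
:Z::Z::
:Zv:Z::
:::::::
:::::::
:::::::
[19] :::::::
:::::::
:::::::
::ZZ:::
:Z::Z::
:<Z:Z::
:::::::
:::::::
:::::::
[20] :::::::
:::::::
:::::::
::ZZ:::
:Z::Z::
::Z:Z::
:v:::::
:::::::
:::::::
[21] :::::::
:::::::
:::::::
::ZZ:::
:Z::Z::
::Z:Z::
<Z:::::
:::::::
:::::::
[22] :::::::
:::::::
:::::::
::ZZ:::
:Z::Z::
^:Z:Z::
ZZ:::::
:::::::
:::::::
[23] :::::::
:::::::
:::::::
::ZZ:::
:Z::Z::
Z>Z:Z::
ZZ:::::
:::::::
:::::::
[24] :::::::
:::::::
:::::::
::ZZ:::
:Z::Z::
ZZZ:Z::
Zv:::::
:::::::
:::::::
[25] :::::::
:::::::
:::::::
::ZZ:::
:Z::Z::
ZZZ:Z::
Z:>::::
:::::::
:::::::
[26] :::::::
:::::::
:::::::
::ZZ:::
:Z::Z::
ZZZ:Z::
Z:Z::::
::v::::
:::::::
[27] :::::::
:::::::
:::::::
::ZZ:::
:Z::Z::
ZZZ:Z::
Z:Z::::
:<Z::::
:::::::
[28] :::::::
:::::::
:::::::
::ZZ:::
:Z::Z::
ZZZ:Z::
Z^Z::::
:ZZ::::
:::::::
[29] :::::::
:::::::
:::::::
::ZZ:::
:Z::Z::
ZZZ:Z::
ZZ>::::
:ZZ::::
:::::::
[30] :::::::
:::::::
:::::::
::ZZ:::
:Z::Z::
ZZ^:Z::
ZZ:::::
:ZZ::::
:::::::
[31] :::::::
:::::::
:::::::
::ZZ:::
:Z::Z::
Z<::Z::
ZZ:::::
:ZZ::::
:::::::
[32] :::::::
:::::::
:::::::
::ZZ:::
:Z::Z::
Z:::Z::
Zv:::::
:ZZ::::
:::::::
[33] :::::::
:::::::
:::::::
::ZZ:::
:Z::Z::
Z:::Z::
Z:>::::
:ZZ::::
:::::::
[34] :::::::
:::::::
:::::::
::ZZ:::
:Z::Z::
Z:::Z::
Z:Z::::
:Zv::::
:::::::
[35] :::::::
:::::::
:::::::
::ZZ:::
:Z::Z::
Z:::Z::
Z:Z::::
:Z:>:::
:::::::
[36] :::::::
:::::::
:::::::
::ZZ:::
:Z::Z::
Z:::Z::
Z:Z::::
:Z:Z:::
:::v:::
[37] :::::::
:::::::
:::::::
::ZZ:::
:Z::Z::
Z:::Z::
Z:Z::::
:Z:Z:::
::<Z:::
[38] :::::::
:::::::
:::::::
::ZZ:::
:Z::Z::
Z:::Z::
Z:Z::::
:Z^Z:::
::ZZ:::
[39] :::::::
:::::::
:::::::
::ZZ:::
:Z::Z::
Z:::Z::
Z:Z::::
:ZZ>:::
::ZZ:::

7,3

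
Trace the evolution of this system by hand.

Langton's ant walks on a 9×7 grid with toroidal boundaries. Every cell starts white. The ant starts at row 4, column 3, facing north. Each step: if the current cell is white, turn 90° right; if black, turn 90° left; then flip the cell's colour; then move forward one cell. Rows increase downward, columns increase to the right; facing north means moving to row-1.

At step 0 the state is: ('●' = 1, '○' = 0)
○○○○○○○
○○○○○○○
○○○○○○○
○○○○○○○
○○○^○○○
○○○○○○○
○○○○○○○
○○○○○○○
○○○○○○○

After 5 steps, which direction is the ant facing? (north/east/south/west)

k=0  ○○○○○○○
○○○○○○○
○○○○○○○
○○○○○○○
○○○^○○○
○○○○○○○
○○○○○○○
○○○○○○○
○○○○○○○
k=1  ○○○○○○○
○○○○○○○
○○○○○○○
○○○○○○○
○○○●>○○
○○○○○○○
○○○○○○○
○○○○○○○
○○○○○○○
k=2  ○○○○○○○
○○○○○○○
○○○○○○○
○○○○○○○
○○○●●○○
○○○○v○○
○○○○○○○
○○○○○○○
○○○○○○○
k=3  ○○○○○○○
○○○○○○○
○○○○○○○
○○○○○○○
○○○●●○○
○○○<●○○
○○○○○○○
○○○○○○○
○○○○○○○
k=4  ○○○○○○○
○○○○○○○
○○○○○○○
○○○○○○○
○○○^●○○
○○○●●○○
○○○○○○○
○○○○○○○
○○○○○○○
k=5  ○○○○○○○
○○○○○○○
○○○○○○○
○○○○○○○
○○<○●○○
○○○●●○○
○○○○○○○
○○○○○○○
○○○○○○○

west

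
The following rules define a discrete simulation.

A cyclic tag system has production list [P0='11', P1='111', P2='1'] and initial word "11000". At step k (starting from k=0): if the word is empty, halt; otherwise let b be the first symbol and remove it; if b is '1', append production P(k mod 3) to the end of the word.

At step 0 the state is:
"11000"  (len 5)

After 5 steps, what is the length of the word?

5

gen 0: "11000"  (len 5)
gen 1: "100011"  (len 6)
gen 2: "00011111"  (len 8)
gen 3: "0011111"  (len 7)
gen 4: "011111"  (len 6)
gen 5: "11111"  (len 5)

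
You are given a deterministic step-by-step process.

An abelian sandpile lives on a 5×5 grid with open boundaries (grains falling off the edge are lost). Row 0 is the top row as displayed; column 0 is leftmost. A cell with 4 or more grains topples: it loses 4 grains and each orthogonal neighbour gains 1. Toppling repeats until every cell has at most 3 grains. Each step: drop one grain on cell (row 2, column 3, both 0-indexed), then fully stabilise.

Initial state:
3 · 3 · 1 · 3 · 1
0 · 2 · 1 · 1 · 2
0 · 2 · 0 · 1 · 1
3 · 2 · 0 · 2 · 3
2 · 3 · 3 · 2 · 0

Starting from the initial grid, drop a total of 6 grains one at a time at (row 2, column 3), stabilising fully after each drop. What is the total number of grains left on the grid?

47

k=0  3 · 3 · 1 · 3 · 1
0 · 2 · 1 · 1 · 2
0 · 2 · 0 · 1 · 1
3 · 2 · 0 · 2 · 3
2 · 3 · 3 · 2 · 0
k=1  3 · 3 · 1 · 3 · 1
0 · 2 · 1 · 1 · 2
0 · 2 · 0 · 2 · 1
3 · 2 · 0 · 2 · 3
2 · 3 · 3 · 2 · 0
k=2  3 · 3 · 1 · 3 · 1
0 · 2 · 1 · 1 · 2
0 · 2 · 0 · 3 · 1
3 · 2 · 0 · 2 · 3
2 · 3 · 3 · 2 · 0
k=3  3 · 3 · 1 · 3 · 1
0 · 2 · 1 · 2 · 2
0 · 2 · 1 · 0 · 2
3 · 2 · 0 · 3 · 3
2 · 3 · 3 · 2 · 0
k=4  3 · 3 · 1 · 3 · 1
0 · 2 · 1 · 2 · 2
0 · 2 · 1 · 1 · 2
3 · 2 · 0 · 3 · 3
2 · 3 · 3 · 2 · 0
k=5  3 · 3 · 1 · 3 · 1
0 · 2 · 1 · 2 · 2
0 · 2 · 1 · 2 · 2
3 · 2 · 0 · 3 · 3
2 · 3 · 3 · 2 · 0
k=6  3 · 3 · 1 · 3 · 1
0 · 2 · 1 · 2 · 2
0 · 2 · 1 · 3 · 2
3 · 2 · 0 · 3 · 3
2 · 3 · 3 · 2 · 0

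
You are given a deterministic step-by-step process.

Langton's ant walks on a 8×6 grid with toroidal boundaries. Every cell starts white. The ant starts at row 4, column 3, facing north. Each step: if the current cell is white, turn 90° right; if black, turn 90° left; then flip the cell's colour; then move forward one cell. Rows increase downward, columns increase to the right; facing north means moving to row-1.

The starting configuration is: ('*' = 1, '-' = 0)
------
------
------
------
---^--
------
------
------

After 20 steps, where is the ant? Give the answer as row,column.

6,1

[0] ------
------
------
------
---^--
------
------
------
[1] ------
------
------
------
---*>-
------
------
------
[2] ------
------
------
------
---**-
----v-
------
------
[3] ------
------
------
------
---**-
---<*-
------
------
[4] ------
------
------
------
---^*-
---**-
------
------
[5] ------
------
------
------
--<-*-
---**-
------
------
[6] ------
------
------
--^---
--*-*-
---**-
------
------
[7] ------
------
------
--*>--
--*-*-
---**-
------
------
[8] ------
------
------
--**--
--*v*-
---**-
------
------
[9] ------
------
------
--**--
--<**-
---**-
------
------
[10] ------
------
------
--**--
---**-
--v**-
------
------
[11] ------
------
------
--**--
---**-
-<***-
------
------
[12] ------
------
------
--**--
-^-**-
-****-
------
------
[13] ------
------
------
--**--
-*>**-
-****-
------
------
[14] ------
------
------
--**--
-****-
-*v**-
------
------
[15] ------
------
------
--**--
-****-
-*->*-
------
------
[16] ------
------
------
--**--
-**^*-
-*--*-
------
------
[17] ------
------
------
--**--
-*<-*-
-*--*-
------
------
[18] ------
------
------
--**--
-*--*-
-*v-*-
------
------
[19] ------
------
------
--**--
-*--*-
-<*-*-
------
------
[20] ------
------
------
--**--
-*--*-
--*-*-
-v----
------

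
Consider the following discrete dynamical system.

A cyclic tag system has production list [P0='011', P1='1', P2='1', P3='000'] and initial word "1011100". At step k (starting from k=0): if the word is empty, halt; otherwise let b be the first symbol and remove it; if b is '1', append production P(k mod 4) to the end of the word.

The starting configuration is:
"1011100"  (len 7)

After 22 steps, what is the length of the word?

14

gen 0: "1011100"  (len 7)
gen 1: "011100011"  (len 9)
gen 2: "11100011"  (len 8)
gen 3: "11000111"  (len 8)
gen 4: "1000111000"  (len 10)
gen 5: "000111000011"  (len 12)
gen 6: "00111000011"  (len 11)
gen 7: "0111000011"  (len 10)
gen 8: "111000011"  (len 9)
gen 9: "11000011011"  (len 11)
gen 10: "10000110111"  (len 11)
gen 11: "00001101111"  (len 11)
gen 12: "0001101111"  (len 10)
gen 13: "001101111"  (len 9)
gen 14: "01101111"  (len 8)
gen 15: "1101111"  (len 7)
gen 16: "101111000"  (len 9)
gen 17: "01111000011"  (len 11)
gen 18: "1111000011"  (len 10)
gen 19: "1110000111"  (len 10)
gen 20: "110000111000"  (len 12)
gen 21: "10000111000011"  (len 14)
gen 22: "00001110000111"  (len 14)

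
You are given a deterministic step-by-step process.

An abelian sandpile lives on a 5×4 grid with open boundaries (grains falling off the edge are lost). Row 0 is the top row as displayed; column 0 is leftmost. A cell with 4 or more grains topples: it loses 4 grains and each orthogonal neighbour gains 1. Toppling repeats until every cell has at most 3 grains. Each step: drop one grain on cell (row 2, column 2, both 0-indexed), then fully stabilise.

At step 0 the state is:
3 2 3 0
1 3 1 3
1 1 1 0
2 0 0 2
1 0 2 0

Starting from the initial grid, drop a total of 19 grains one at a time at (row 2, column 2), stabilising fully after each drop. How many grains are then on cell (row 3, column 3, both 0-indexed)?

1

gen 0: 3 2 3 0
1 3 1 3
1 1 1 0
2 0 0 2
1 0 2 0
gen 1: 3 2 3 0
1 3 1 3
1 1 2 0
2 0 0 2
1 0 2 0
gen 2: 3 2 3 0
1 3 1 3
1 1 3 0
2 0 0 2
1 0 2 0
gen 3: 3 2 3 0
1 3 2 3
1 2 0 1
2 0 1 2
1 0 2 0
gen 4: 3 2 3 0
1 3 2 3
1 2 1 1
2 0 1 2
1 0 2 0
gen 5: 3 2 3 0
1 3 2 3
1 2 2 1
2 0 1 2
1 0 2 0
gen 6: 3 2 3 0
1 3 2 3
1 2 3 1
2 0 1 2
1 0 2 0
gen 7: 3 2 3 0
1 3 3 3
1 3 0 2
2 0 2 2
1 0 2 0
gen 8: 3 2 3 0
1 3 3 3
1 3 1 2
2 0 2 2
1 0 2 0
gen 9: 3 2 3 0
1 3 3 3
1 3 2 2
2 0 2 2
1 0 2 0
gen 10: 3 2 3 0
1 3 3 3
1 3 3 2
2 0 2 2
1 0 2 0
gen 11: 0 1 1 2
3 2 3 1
2 1 3 0
2 1 3 3
1 0 2 0
gen 12: 0 1 2 2
3 3 0 2
2 2 2 2
2 2 1 0
1 0 3 1
gen 13: 0 1 2 2
3 3 0 2
2 2 3 2
2 2 1 0
1 0 3 1
gen 14: 0 1 2 2
3 3 1 2
2 3 0 3
2 2 2 0
1 0 3 1
gen 15: 0 1 2 2
3 3 1 2
2 3 1 3
2 2 2 0
1 0 3 1
gen 16: 0 1 2 2
3 3 1 2
2 3 2 3
2 2 2 0
1 0 3 1
gen 17: 0 1 2 2
3 3 1 2
2 3 3 3
2 2 2 0
1 0 3 1
gen 18: 1 2 2 2
1 1 3 3
0 2 2 0
3 3 3 1
1 0 3 1
gen 19: 1 2 2 2
1 1 3 3
0 2 3 0
3 3 3 1
1 0 3 1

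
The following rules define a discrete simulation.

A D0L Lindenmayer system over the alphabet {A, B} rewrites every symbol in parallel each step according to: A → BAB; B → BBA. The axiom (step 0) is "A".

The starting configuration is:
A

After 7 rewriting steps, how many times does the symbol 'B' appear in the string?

[0] A
[1] BAB
[2] BBABABBBA
[3] BBABBABABBBABABBBABBABBABAB
[4] BBABBABABBBABBABABBBABABBBABBABBABABBBABABBBABBABBABABBBABBABABBBABBABABBBABABBBA
[5] BBABBABABBBABBABABBBABABBBABBABBABABBBABBABABBBABABBBABBAB…BBBABBABBABABBBABBABABBBABABBBABBABBABABBBABABBBABBABBABAB  (len 243)
[6] BBABBABABBBABBABABBBABABBBABBABBABABBBABBABABBBABABBBABBAB…BBBABBABBABABBBABABBBABBABBABABBBABBABABBBABBABABBBABABBBA  (len 729)
[7] BBABBABABBBABBABABBBABABBBABBABBABABBBABBABABBBABABBBABBAB…BBBABBABBABABBBABBABABBBABABBBABBABBABABBBABABBBABBABBABAB  (len 2187)

1458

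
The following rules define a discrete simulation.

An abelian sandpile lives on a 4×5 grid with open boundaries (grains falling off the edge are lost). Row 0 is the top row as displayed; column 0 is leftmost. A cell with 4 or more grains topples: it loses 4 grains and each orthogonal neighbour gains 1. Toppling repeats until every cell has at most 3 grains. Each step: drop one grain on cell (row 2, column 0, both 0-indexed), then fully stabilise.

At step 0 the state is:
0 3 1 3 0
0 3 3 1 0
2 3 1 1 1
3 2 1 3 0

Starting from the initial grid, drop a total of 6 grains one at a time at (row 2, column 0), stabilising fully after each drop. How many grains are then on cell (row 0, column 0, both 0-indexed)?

gen 0: 0 3 1 3 0
0 3 3 1 0
2 3 1 1 1
3 2 1 3 0
gen 1: 0 3 1 3 0
0 3 3 1 0
3 3 1 1 1
3 2 1 3 0
gen 2: 1 0 3 3 0
2 2 0 2 0
2 2 3 1 1
1 0 2 3 0
gen 3: 1 0 3 3 0
2 2 0 2 0
3 2 3 1 1
1 0 2 3 0
gen 4: 1 0 3 3 0
3 2 0 2 0
0 3 3 1 1
2 0 2 3 0
gen 5: 1 0 3 3 0
3 2 0 2 0
1 3 3 1 1
2 0 2 3 0
gen 6: 1 0 3 3 0
3 2 0 2 0
2 3 3 1 1
2 0 2 3 0

1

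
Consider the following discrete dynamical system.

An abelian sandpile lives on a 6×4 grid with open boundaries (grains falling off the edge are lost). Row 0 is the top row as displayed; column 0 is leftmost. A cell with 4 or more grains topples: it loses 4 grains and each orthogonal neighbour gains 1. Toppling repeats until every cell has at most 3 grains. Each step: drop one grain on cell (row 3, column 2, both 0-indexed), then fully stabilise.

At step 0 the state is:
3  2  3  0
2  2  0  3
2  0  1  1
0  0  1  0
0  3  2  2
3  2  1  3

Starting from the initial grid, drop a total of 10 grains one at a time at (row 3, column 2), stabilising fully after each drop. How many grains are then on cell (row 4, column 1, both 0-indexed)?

1

[0] 3  2  3  0
2  2  0  3
2  0  1  1
0  0  1  0
0  3  2  2
3  2  1  3
[1] 3  2  3  0
2  2  0  3
2  0  1  1
0  0  2  0
0  3  2  2
3  2  1  3
[2] 3  2  3  0
2  2  0  3
2  0  1  1
0  0  3  0
0  3  2  2
3  2  1  3
[3] 3  2  3  0
2  2  0  3
2  0  2  1
0  1  0  1
0  3  3  2
3  2  1  3
[4] 3  2  3  0
2  2  0  3
2  0  2  1
0  1  1  1
0  3  3  2
3  2  1  3
[5] 3  2  3  0
2  2  0  3
2  0  2  1
0  1  2  1
0  3  3  2
3  2  1  3
[6] 3  2  3  0
2  2  0  3
2  0  2  1
0  1  3  1
0  3  3  2
3  2  1  3
[7] 3  2  3  0
2  2  0  3
2  0  3  1
0  3  1  2
1  0  1  3
3  3  2  3
[8] 3  2  3  0
2  2  0  3
2  0  3  1
0  3  2  2
1  0  1  3
3  3  2  3
[9] 3  2  3  0
2  2  0  3
2  0  3  1
0  3  3  2
1  0  1  3
3  3  2  3
[10] 3  2  3  0
2  2  1  3
2  2  0  2
1  0  2  3
1  1  2  3
3  3  2  3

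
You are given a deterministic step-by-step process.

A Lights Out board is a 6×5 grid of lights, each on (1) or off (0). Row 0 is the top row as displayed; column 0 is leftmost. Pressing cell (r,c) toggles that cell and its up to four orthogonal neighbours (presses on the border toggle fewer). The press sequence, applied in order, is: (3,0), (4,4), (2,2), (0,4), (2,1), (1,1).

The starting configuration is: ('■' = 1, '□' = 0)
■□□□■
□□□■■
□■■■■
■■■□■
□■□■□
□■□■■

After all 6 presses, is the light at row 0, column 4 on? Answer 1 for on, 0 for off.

0

gen 0: ■□□□■
□□□■■
□■■■■
■■■□■
□■□■□
□■□■■
gen 1: ■□□□■
□□□■■
■■■■■
□□■□■
■■□■□
□■□■■
gen 2: ■□□□■
□□□■■
■■■■■
□□■□□
■■□□■
□■□■□
gen 3: ■□□□■
□□■■■
■□□□■
□□□□□
■■□□■
□■□■□
gen 4: ■□□■□
□□■■□
■□□□■
□□□□□
■■□□■
□■□■□
gen 5: ■□□■□
□■■■□
□■■□■
□■□□□
■■□□■
□■□■□
gen 6: ■■□■□
■□□■□
□□■□■
□■□□□
■■□□■
□■□■□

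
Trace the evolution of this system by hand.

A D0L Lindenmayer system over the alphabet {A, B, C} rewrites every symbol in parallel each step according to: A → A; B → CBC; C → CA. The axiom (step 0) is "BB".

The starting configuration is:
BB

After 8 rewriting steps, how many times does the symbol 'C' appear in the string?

32

t=0: BB
t=1: CBCCBC
t=2: CACBCCACACBCCA
t=3: CAACACBCCACAACAACACBCCACAA
t=4: CAAACAACACBCCACAACAAACAAACAACACBCCACAACAAA
t=5: CAAAACAAACAACACBCCACAACAAACAAAACAAAACAAACAACACBCCACAACAAACAAAA
t=6: CAAAAACAAAACAAACAACACBCCACAACAAACAAAACAAAAACAAAAACAAAACAAACAACACBCCACAACAAACAAAACAAAAA
t=7: CAAAAAACAAAAACAAAACAAACAACACBCCACAACAAACAAAACAAAAACAAAAAACAAAAAACAAAAACAAAACAAACAACACBCCACAACAAACAAAACAAAAACAAAAAA
t=8: CAAAAAAACAAAAAACAAAAACAAAACAAACAACACBCCACAACAAACAAAACAAAAA…CAAAAACAAAACAAACAACACBCCACAACAAACAAAACAAAAACAAAAAACAAAAAAA  (len 146)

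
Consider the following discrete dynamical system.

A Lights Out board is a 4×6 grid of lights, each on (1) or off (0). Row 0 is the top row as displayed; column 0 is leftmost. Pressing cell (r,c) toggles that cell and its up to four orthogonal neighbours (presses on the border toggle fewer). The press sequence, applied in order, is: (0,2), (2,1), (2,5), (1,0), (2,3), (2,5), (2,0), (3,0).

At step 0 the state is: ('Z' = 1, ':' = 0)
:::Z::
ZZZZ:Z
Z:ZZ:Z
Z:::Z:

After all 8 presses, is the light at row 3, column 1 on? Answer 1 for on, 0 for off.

0

step 0: :::Z::
ZZZZ:Z
Z:ZZ:Z
Z:::Z:
step 1: :ZZ:::
ZZ:Z:Z
Z:ZZ:Z
Z:::Z:
step 2: :ZZ:::
Z::Z:Z
:Z:Z:Z
ZZ::Z:
step 3: :ZZ:::
Z::Z::
:Z:ZZ:
ZZ::ZZ
step 4: ZZZ:::
:Z:Z::
ZZ:ZZ:
ZZ::ZZ
step 5: ZZZ:::
:Z::::
ZZZ:::
ZZ:ZZZ
step 6: ZZZ:::
:Z:::Z
ZZZ:ZZ
ZZ:ZZ:
step 7: ZZZ:::
ZZ:::Z
::Z:ZZ
:Z:ZZ:
step 8: ZZZ:::
ZZ:::Z
Z:Z:ZZ
Z::ZZ:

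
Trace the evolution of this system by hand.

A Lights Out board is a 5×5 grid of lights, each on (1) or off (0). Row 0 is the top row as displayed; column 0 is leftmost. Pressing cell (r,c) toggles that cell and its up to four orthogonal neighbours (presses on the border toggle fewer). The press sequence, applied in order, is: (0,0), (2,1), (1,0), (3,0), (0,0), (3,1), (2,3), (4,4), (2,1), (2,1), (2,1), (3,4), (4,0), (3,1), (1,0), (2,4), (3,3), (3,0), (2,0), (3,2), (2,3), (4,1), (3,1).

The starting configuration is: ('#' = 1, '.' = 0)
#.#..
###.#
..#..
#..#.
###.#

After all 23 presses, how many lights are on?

10

k=0  #.#..
###.#
..#..
#..#.
###.#
k=1  .##..
.##.#
..#..
#..#.
###.#
k=2  .##..
..#.#
##...
##.#.
###.#
k=3  ###..
###.#
.#...
##.#.
###.#
k=4  ###..
###.#
##...
...#.
.##.#
k=5  ..#..
.##.#
##...
...#.
.##.#
k=6  ..#..
.##.#
#....
####.
..#.#
k=7  ..#..
.####
#.###
###..
..#.#
k=8  ..#..
.####
#.###
###.#
..##.
k=9  ..#..
..###
.#.##
#.#.#
..##.
k=10  ..#..
.####
#.###
###.#
..##.
k=11  ..#..
..###
.#.##
#.#.#
..##.
k=12  ..#..
..###
.#.#.
#.##.
..###
k=13  ..#..
..###
.#.#.
..##.
#####
k=14  ..#..
..###
...#.
##.#.
#.###
k=15  #.#..
#####
#..#.
##.#.
#.###
k=16  #.#..
####.
#...#
##.##
#.###
k=17  #.#..
####.
#..##
###..
#.#.#
k=18  #.#..
####.
...##
..#..
..#.#
k=19  #.#..
.###.
##.##
#.#..
..#.#
k=20  #.#..
.###.
#####
##.#.
....#
k=21  #.#..
.##..
##...
##...
....#
k=22  #.#..
.##..
##...
#....
###.#
k=23  #.#..
.##..
#....
.##..
#.#.#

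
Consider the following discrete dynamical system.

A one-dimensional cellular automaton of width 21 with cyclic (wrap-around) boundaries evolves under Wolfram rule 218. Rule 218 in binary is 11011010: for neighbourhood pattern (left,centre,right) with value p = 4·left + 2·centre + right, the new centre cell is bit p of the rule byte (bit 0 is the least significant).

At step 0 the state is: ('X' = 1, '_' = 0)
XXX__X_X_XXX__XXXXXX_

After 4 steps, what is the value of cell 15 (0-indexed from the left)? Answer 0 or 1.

step 0: XXX__X_X_XXX__XXXXXX_
step 1: XXXXX____XXXXXXXXXXX_
step 2: XXXXXX__XXXXXXXXXXXX_
step 3: XXXXXXXXXXXXXXXXXXXX_
step 4: XXXXXXXXXXXXXXXXXXXX_

1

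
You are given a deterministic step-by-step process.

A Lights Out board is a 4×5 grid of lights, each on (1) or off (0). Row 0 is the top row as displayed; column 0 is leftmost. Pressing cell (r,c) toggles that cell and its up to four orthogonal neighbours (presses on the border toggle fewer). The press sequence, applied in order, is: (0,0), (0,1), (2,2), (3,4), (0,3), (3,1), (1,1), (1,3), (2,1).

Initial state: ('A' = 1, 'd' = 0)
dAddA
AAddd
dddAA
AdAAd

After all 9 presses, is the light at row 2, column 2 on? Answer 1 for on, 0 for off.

k=0  dAddA
AAddd
dddAA
AdAAd
k=1  AdddA
dAddd
dddAA
AdAAd
k=2  dAAdA
ddddd
dddAA
AdAAd
k=3  dAAdA
ddAdd
dAAdA
AddAd
k=4  dAAdA
ddAdd
dAAdd
AdddA
k=5  dAdAd
ddAAd
dAAdd
AdddA
k=6  dAdAd
ddAAd
ddAdd
dAAdA
k=7  dddAd
AAdAd
dAAdd
dAAdA
k=8  ddddd
AAAdA
dAAAd
dAAdA
k=9  ddddd
AdAdA
AddAd
ddAdA

0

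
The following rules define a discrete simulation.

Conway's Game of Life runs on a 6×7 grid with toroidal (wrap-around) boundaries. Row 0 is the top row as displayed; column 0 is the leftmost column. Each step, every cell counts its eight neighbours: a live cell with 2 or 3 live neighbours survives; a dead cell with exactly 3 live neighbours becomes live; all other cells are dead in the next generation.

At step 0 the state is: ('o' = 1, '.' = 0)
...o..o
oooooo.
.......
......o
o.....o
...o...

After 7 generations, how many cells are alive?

t=0: ...o..o
oooooo.
.......
......o
o.....o
...o...
t=1: oo...oo
ooooooo
ooooooo
o.....o
o.....o
o.....o
t=2: ...o...
.......
.......
..ooo..
.o...o.
.......
t=3: .......
.......
...o...
..ooo..
..ooo..
.......
t=4: .......
.......
..ooo..
.......
..o.o..
...o...
t=5: .......
...o...
...o...
..o.o..
...o...
...o...
t=6: .......
.......
..ooo..
..o.o..
..ooo..
.......
t=7: .......
...o...
..o.o..
.o...o.
..o.o..
...o...

8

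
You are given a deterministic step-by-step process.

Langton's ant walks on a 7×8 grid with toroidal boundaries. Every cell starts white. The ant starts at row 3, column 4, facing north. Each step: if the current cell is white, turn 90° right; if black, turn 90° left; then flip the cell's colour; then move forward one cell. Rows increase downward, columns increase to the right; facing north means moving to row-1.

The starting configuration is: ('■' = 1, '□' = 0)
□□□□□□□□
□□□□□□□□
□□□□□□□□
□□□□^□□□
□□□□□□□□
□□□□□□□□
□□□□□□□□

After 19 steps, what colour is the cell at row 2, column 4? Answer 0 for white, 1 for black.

1

step 0: □□□□□□□□
□□□□□□□□
□□□□□□□□
□□□□^□□□
□□□□□□□□
□□□□□□□□
□□□□□□□□
step 1: □□□□□□□□
□□□□□□□□
□□□□□□□□
□□□□■>□□
□□□□□□□□
□□□□□□□□
□□□□□□□□
step 2: □□□□□□□□
□□□□□□□□
□□□□□□□□
□□□□■■□□
□□□□□v□□
□□□□□□□□
□□□□□□□□
step 3: □□□□□□□□
□□□□□□□□
□□□□□□□□
□□□□■■□□
□□□□<■□□
□□□□□□□□
□□□□□□□□
step 4: □□□□□□□□
□□□□□□□□
□□□□□□□□
□□□□^■□□
□□□□■■□□
□□□□□□□□
□□□□□□□□
step 5: □□□□□□□□
□□□□□□□□
□□□□□□□□
□□□<□■□□
□□□□■■□□
□□□□□□□□
□□□□□□□□
step 6: □□□□□□□□
□□□□□□□□
□□□^□□□□
□□□■□■□□
□□□□■■□□
□□□□□□□□
□□□□□□□□
step 7: □□□□□□□□
□□□□□□□□
□□□■>□□□
□□□■□■□□
□□□□■■□□
□□□□□□□□
□□□□□□□□
step 8: □□□□□□□□
□□□□□□□□
□□□■■□□□
□□□■v■□□
□□□□■■□□
□□□□□□□□
□□□□□□□□
step 9: □□□□□□□□
□□□□□□□□
□□□■■□□□
□□□<■■□□
□□□□■■□□
□□□□□□□□
□□□□□□□□
step 10: □□□□□□□□
□□□□□□□□
□□□■■□□□
□□□□■■□□
□□□v■■□□
□□□□□□□□
□□□□□□□□
step 11: □□□□□□□□
□□□□□□□□
□□□■■□□□
□□□□■■□□
□□<■■■□□
□□□□□□□□
□□□□□□□□
step 12: □□□□□□□□
□□□□□□□□
□□□■■□□□
□□^□■■□□
□□■■■■□□
□□□□□□□□
□□□□□□□□
step 13: □□□□□□□□
□□□□□□□□
□□□■■□□□
□□■>■■□□
□□■■■■□□
□□□□□□□□
□□□□□□□□
step 14: □□□□□□□□
□□□□□□□□
□□□■■□□□
□□■■■■□□
□□■v■■□□
□□□□□□□□
□□□□□□□□
step 15: □□□□□□□□
□□□□□□□□
□□□■■□□□
□□■■■■□□
□□■□>■□□
□□□□□□□□
□□□□□□□□
step 16: □□□□□□□□
□□□□□□□□
□□□■■□□□
□□■■^■□□
□□■□□■□□
□□□□□□□□
□□□□□□□□
step 17: □□□□□□□□
□□□□□□□□
□□□■■□□□
□□■<□■□□
□□■□□■□□
□□□□□□□□
□□□□□□□□
step 18: □□□□□□□□
□□□□□□□□
□□□■■□□□
□□■□□■□□
□□■v□■□□
□□□□□□□□
□□□□□□□□
step 19: □□□□□□□□
□□□□□□□□
□□□■■□□□
□□■□□■□□
□□<■□■□□
□□□□□□□□
□□□□□□□□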